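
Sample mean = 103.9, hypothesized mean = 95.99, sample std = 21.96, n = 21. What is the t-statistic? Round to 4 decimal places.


t = (xbar - mu0) / (s/sqrt(n))
xbar - mu0 = 103.9 - 95.99 = 7.91
sqrt(21) ≈ 4.58257569
s/sqrt(n) = 21.96 / 4.58257569 ≈ 4.79206487
t = 7.91 / 4.79206487 ≈ 1.650645

1.6506


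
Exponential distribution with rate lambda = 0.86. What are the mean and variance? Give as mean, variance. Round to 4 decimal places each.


mean = 1/lam, var = 1/lam^2
mean = 1 / 0.86 = 50/43 ≈ 1.162791
lam^2 = 0.86^2 = 0.7396
var = 1 / 0.7396 = 2500/1849 ≈ 1.352082

1.1628, 1.3521


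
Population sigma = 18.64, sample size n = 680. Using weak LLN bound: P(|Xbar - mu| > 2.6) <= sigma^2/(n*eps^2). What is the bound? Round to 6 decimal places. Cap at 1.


bound = min(1, sigma^2/(n*eps^2))
sigma^2 = 18.64^2 = 347.4496
n*eps^2 = 680 * 2.6^2 = 680 * 6.76 = 4596.8
sigma^2/(n*eps^2) = 347.4496 / 4596.8 ≈ 0.07558510

0.075585


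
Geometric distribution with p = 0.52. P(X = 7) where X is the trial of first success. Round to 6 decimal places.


P = (1-p)^(k-1) * p
(1-p)^(k-1) = 0.48^6 ≈ 0.01223059
P = 0.01223059 * 0.52 ≈ 0.006359907

0.006360


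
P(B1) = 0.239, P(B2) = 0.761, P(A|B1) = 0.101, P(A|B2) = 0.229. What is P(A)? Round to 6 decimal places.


P(A) = P(A|B1)*P(B1) + P(A|B2)*P(B2)
P(A|B1)*P(B1) = 0.101 * 0.239 = 0.024139
P(A|B2)*P(B2) = 0.229 * 0.761 = 0.174269
P(A) = 0.024139 + 0.174269 = 0.198408

0.198408


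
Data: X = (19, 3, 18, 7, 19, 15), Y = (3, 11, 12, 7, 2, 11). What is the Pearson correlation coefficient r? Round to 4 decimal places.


r = sum((xi-xbar)(yi-ybar)) / sqrt(sum((xi-xbar)^2) * sum((yi-ybar)^2))
n = 6, xbar = 81/6 = 13.5, ybar = 46/6 = 23/3 ≈ 7.666667
Sxy = sum((xi-xbar)(yi-ybar)) = -63
Sxx = sum((xi-xbar)^2) = 235.5
Syy = sum((yi-ybar)^2) = 286/3 ≈ 95.333333
sqrt(Sxx*Syy) ≈ 149.836578
r = Sxy / sqrt(Sxx*Syy) = -63 / 149.836578 ≈ -0.420458

-0.4205


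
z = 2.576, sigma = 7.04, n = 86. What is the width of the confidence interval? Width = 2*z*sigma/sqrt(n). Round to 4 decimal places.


width = 2*z*sigma/sqrt(n)
2*z*sigma = 2 * 2.576 * 7.04 = 36.27008
sqrt(86) ≈ 9.273618
width = 36.27008 / 9.273618 ≈ 3.911103

3.9111


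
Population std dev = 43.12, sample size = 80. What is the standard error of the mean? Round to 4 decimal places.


SE = sigma / sqrt(n)
sqrt(80) ≈ 8.944272
SE = 43.12 / 8.944272 ≈ 4.820963

4.8210


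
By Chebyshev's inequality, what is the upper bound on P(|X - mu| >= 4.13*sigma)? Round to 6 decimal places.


P <= 1/k^2
k^2 = 4.13^2 = 17.0569
1/k^2 = 1 / 17.0569 ≈ 0.05862730

0.058627


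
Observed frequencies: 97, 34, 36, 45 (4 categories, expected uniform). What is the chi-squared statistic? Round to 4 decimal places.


chi2 = sum((O-E)^2/E), E = total/4
total = 212, E = 212/4 = 53
(97 - 53)^2 / 53 = 1936 / 53 = 1936/53 ≈ 36.528302
(34 - 53)^2 / 53 = 361 / 53 = 361/53 ≈ 6.811321
(36 - 53)^2 / 53 = 289 / 53 = 289/53 ≈ 5.452830
(45 - 53)^2 / 53 = 64 / 53 = 64/53 ≈ 1.207547
chi2 = 50

50.0000


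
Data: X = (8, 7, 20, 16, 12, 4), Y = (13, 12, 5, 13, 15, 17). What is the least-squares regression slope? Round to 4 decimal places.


b = sum((xi-xbar)(yi-ybar)) / sum((xi-xbar)^2)
n = 6, xbar = 67/6 ≈ 11.166667, ybar = 75/6 = 12.5
Sxy = sum((xi-xbar)(yi-ybar)) = -93.5
Sxx = sum((xi-xbar)^2) = 1085/6 ≈ 180.833333
b = Sxy / Sxx = -561/1085 ≈ -0.517051

-0.5171


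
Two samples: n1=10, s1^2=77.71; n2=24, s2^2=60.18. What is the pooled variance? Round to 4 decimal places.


sp^2 = ((n1-1)*s1^2 + (n2-1)*s2^2)/(n1+n2-2)
(n1-1)*s1^2 = 9 * 77.71 = 699.39
(n2-1)*s2^2 = 23 * 60.18 = 1384.14
numerator = 699.39 + 1384.14 = 2083.53
n1+n2-2 = 32
sp^2 = 2083.53 / 32 = 208353/3200 ≈ 65.110313

65.1103


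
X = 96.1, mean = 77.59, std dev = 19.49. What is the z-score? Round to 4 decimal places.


z = (X - mu) / sigma
X - mu = 96.1 - 77.59 = 18.51
z = 18.51 / 19.49 = 1851/1949 ≈ 0.949718

0.9497


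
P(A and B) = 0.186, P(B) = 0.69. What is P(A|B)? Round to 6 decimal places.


P(A|B) = P(A and B) / P(B) = 0.186 / 0.69 = 31/115 ≈ 0.26956522

0.269565


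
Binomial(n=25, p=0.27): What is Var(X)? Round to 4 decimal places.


Var = n*p*(1-p) = 25 * 0.27 * 0.73 = 4.9275

4.9275


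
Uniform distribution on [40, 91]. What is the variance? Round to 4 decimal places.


Var = (b-a)^2 / 12
(b-a)^2 = (91 - 40)^2 = 2601
Var = 2601/12 = 216.75

216.7500


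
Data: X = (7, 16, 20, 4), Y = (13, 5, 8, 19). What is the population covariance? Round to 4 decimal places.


Cov = (1/n)*sum((xi-xbar)(yi-ybar))
n = 4, xbar = 47/4 = 11.75, ybar = 45/4 = 11.25
sum((xi-xbar)(yi-ybar)) = -121.75
Cov = -121.75 / 4 = -30.4375

-30.4375


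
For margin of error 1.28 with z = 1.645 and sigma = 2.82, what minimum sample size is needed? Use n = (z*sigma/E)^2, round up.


z*sigma/E = 1.645 * 2.82 / 1.28 ≈ 3.624141
(z*sigma/E)^2 ≈ 13.134395
round up: n = 14

14


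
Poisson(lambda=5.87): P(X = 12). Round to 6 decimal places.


P = e^(-lam) * lam^k / k!
e^(-5.87) ≈ 0.002822873
lam^k = 5.87^12 ≈ 1673621379.113289
k! = 12! = 479001600
P = 0.002822873 * 1673621379.113289 / 479001600 ≈ 0.009863

0.009863


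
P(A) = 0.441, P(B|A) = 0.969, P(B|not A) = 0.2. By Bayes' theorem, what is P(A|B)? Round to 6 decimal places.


P(A|B) = P(B|A)*P(A) / P(B), P(B) = P(B|A)*P(A) + P(B|not A)*P(not A)
P(B|A)*P(A) = 0.969 * 0.441 = 0.427329
P(B|not A)*P(not A) = 0.2 * 0.559 = 0.1118
P(B) = 0.427329 + 0.1118 = 0.539129
P(A|B) = 0.427329 / 0.539129 ≈ 0.79262848

0.792628


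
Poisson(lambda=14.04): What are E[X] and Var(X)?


E[X] = Var(X) = lambda = 14.04

14.04, 14.04


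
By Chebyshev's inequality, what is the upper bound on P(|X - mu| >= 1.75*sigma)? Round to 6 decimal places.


P <= 1/k^2
k^2 = 1.75^2 = 3.0625
1/k^2 = 1 / 3.0625 = 16/49 ≈ 0.32653061

0.326531


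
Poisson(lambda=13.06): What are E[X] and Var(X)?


E[X] = Var(X) = lambda = 13.06

13.06, 13.06


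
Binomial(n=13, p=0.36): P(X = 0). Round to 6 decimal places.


P = C(n,k) * p^k * (1-p)^(n-k)
C(13,0) = 1
p^k = 0.36^0 = 1
(1-p)^(n-k) = 0.64^13 ≈ 0.003022315
P = 1 * 1 * 0.003022315 ≈ 0.003022

0.003022


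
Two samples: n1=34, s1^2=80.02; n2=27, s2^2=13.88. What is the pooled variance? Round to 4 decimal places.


sp^2 = ((n1-1)*s1^2 + (n2-1)*s2^2)/(n1+n2-2)
(n1-1)*s1^2 = 33 * 80.02 = 2640.66
(n2-1)*s2^2 = 26 * 13.88 = 360.88
numerator = 2640.66 + 360.88 = 3001.54
n1+n2-2 = 59
sp^2 = 3001.54 / 59 = 150077/2950 ≈ 50.873559

50.8736


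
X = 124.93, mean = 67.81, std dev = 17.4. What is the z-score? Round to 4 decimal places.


z = (X - mu) / sigma
X - mu = 124.93 - 67.81 = 57.12
z = 57.12 / 17.4 = 476/145 ≈ 3.282759

3.2828


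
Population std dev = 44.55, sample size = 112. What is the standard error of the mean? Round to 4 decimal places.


SE = sigma / sqrt(n)
sqrt(112) ≈ 10.583005
SE = 44.55 / 10.583005 ≈ 4.209579

4.2096


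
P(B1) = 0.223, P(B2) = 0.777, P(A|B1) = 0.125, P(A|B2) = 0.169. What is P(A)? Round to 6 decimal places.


P(A) = P(A|B1)*P(B1) + P(A|B2)*P(B2)
P(A|B1)*P(B1) = 0.125 * 0.223 = 0.027875
P(A|B2)*P(B2) = 0.169 * 0.777 = 0.131313
P(A) = 0.027875 + 0.131313 = 0.159188

0.159188


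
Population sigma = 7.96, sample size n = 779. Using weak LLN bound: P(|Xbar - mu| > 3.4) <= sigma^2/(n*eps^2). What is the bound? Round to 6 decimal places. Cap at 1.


bound = min(1, sigma^2/(n*eps^2))
sigma^2 = 7.96^2 = 63.3616
n*eps^2 = 779 * 3.4^2 = 779 * 11.56 = 9005.24
sigma^2/(n*eps^2) = 63.3616 / 9005.24 ≈ 0.00703608

0.007036


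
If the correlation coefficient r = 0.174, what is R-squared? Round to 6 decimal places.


R^2 = r^2 = (0.174)^2 = 0.030276

0.030276


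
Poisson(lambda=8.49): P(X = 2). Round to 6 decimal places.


P = e^(-lam) * lam^k / k!
e^(-8.49) ≈ 0.0002055133
lam^k = 8.49^2 = 72.0801
k! = 2! = 2
P = 0.0002055133 * 72.0801 / 2 ≈ 0.007407

0.007407


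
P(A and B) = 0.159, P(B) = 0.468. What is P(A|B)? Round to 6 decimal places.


P(A|B) = P(A and B) / P(B) = 0.159 / 0.468 = 53/156 ≈ 0.33974359

0.339744


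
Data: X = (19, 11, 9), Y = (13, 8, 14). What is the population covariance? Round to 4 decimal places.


Cov = (1/n)*sum((xi-xbar)(yi-ybar))
n = 3, xbar = 39/3 = 13, ybar = 35/3 ≈ 11.666667
sum((xi-xbar)(yi-ybar)) = 6
Cov = 6 / 3 = 2

2.0000


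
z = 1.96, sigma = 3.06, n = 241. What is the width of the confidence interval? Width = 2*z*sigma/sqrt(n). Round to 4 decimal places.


width = 2*z*sigma/sqrt(n)
2*z*sigma = 2 * 1.96 * 3.06 = 11.9952
sqrt(241) ≈ 15.524175
width = 11.9952 / 15.524175 ≈ 0.772679

0.7727


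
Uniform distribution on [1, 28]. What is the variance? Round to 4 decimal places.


Var = (b-a)^2 / 12
(b-a)^2 = (28 - 1)^2 = 729
Var = 729/12 = 60.75

60.7500


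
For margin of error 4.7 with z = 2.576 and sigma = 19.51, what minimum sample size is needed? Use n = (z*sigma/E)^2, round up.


z*sigma/E = 2.576 * 19.51 / 4.7 ≈ 10.693140
(z*sigma/E)^2 ≈ 114.343252
round up: n = 115

115


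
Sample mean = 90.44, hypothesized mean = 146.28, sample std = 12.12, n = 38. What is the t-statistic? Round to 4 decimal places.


t = (xbar - mu0) / (s/sqrt(n))
xbar - mu0 = 90.44 - 146.28 = -55.84
sqrt(38) ≈ 6.16441400
s/sqrt(n) = 12.12 / 6.16441400 ≈ 1.96612362
t = -55.84 / 1.96612362 ≈ -28.401063

-28.4011


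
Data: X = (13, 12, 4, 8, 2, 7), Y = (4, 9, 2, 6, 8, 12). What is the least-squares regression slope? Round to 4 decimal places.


b = sum((xi-xbar)(yi-ybar)) / sum((xi-xbar)^2)
n = 6, xbar = 46/6 = 23/3 ≈ 7.666667, ybar = 41/6 ≈ 6.833333
Sxy = sum((xi-xbar)(yi-ybar)) = 5/3 ≈ 1.666667
Sxx = sum((xi-xbar)^2) = 280/3 ≈ 93.333333
b = Sxy / Sxx = 1/56 ≈ 0.017857

0.0179


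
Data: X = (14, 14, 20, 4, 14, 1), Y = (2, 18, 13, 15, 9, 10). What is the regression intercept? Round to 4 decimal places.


a = ybar - b*xbar, where b = sum((xi-xbar)(yi-ybar)) / sum((xi-xbar)^2)
n = 6, xbar = 67/6 ≈ 11.166667, ybar = 67/6 ≈ 11.166667
Sxy = sum((xi-xbar)(yi-ybar)) = -73/6 ≈ -12.166667
Sxx = sum((xi-xbar)^2) = 1541/6 ≈ 256.833333
b = Sxy / Sxx = -73/1541 ≈ -0.047372
a = 11.166667 - (-0.047372) * 11.166667 = 269/23 ≈ 11.695652

11.6957


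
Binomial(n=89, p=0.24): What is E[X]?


E[X] = n*p = 89 * 0.24 = 21.36

21.36


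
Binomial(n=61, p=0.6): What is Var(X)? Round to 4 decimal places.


Var = n*p*(1-p) = 61 * 0.6 * 0.4 = 14.64

14.6400


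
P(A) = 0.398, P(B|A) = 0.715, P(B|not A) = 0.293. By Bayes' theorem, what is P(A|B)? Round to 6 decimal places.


P(A|B) = P(B|A)*P(A) / P(B), P(B) = P(B|A)*P(A) + P(B|not A)*P(not A)
P(B|A)*P(A) = 0.715 * 0.398 = 0.28457
P(B|not A)*P(not A) = 0.293 * 0.602 = 0.176386
P(B) = 0.28457 + 0.176386 = 0.460956
P(A|B) = 0.28457 / 0.460956 ≈ 0.61734743

0.617347


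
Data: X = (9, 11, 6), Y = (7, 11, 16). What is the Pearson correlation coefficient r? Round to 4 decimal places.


r = sum((xi-xbar)(yi-ybar)) / sqrt(sum((xi-xbar)^2) * sum((yi-ybar)^2))
n = 3, xbar = 26/3 ≈ 8.666667, ybar = 34/3 ≈ 11.333333
Sxy = sum((xi-xbar)(yi-ybar)) = -44/3 ≈ -14.666667
Sxx = sum((xi-xbar)^2) = 38/3 ≈ 12.666667
Syy = sum((yi-ybar)^2) = 122/3 ≈ 40.666667
sqrt(Sxx*Syy) ≈ 22.696059
r = Sxy / sqrt(Sxx*Syy) = -14.666667 / 22.696059 ≈ -0.646221

-0.6462


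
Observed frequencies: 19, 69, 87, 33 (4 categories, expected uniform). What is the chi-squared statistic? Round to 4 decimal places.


chi2 = sum((O-E)^2/E), E = total/4
total = 208, E = 208/4 = 52
(19 - 52)^2 / 52 = 1089 / 52 = 1089/52 ≈ 20.942308
(69 - 52)^2 / 52 = 289 / 52 = 289/52 ≈ 5.557692
(87 - 52)^2 / 52 = 1225 / 52 = 1225/52 ≈ 23.557692
(33 - 52)^2 / 52 = 361 / 52 = 361/52 ≈ 6.942308
chi2 = 57

57.0000


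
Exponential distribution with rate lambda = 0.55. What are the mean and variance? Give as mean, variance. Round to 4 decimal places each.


mean = 1/lam, var = 1/lam^2
mean = 1 / 0.55 = 20/11 ≈ 1.818182
lam^2 = 0.55^2 = 0.3025
var = 1 / 0.3025 = 400/121 ≈ 3.305785

1.8182, 3.3058


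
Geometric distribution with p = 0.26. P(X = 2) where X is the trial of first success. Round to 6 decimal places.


P = (1-p)^(k-1) * p
(1-p)^(k-1) = 0.74^1 = 0.74
P = 0.74 * 0.26 = 0.1924

0.192400


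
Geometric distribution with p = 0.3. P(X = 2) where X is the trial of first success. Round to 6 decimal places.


P = (1-p)^(k-1) * p
(1-p)^(k-1) = 0.7^1 = 0.7
P = 0.7 * 0.3 = 0.21

0.210000


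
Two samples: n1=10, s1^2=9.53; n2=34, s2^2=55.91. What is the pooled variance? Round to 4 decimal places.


sp^2 = ((n1-1)*s1^2 + (n2-1)*s2^2)/(n1+n2-2)
(n1-1)*s1^2 = 9 * 9.53 = 85.77
(n2-1)*s2^2 = 33 * 55.91 = 1845.03
numerator = 85.77 + 1845.03 = 1930.8
n1+n2-2 = 42
sp^2 = 1930.8 / 42 = 1609/35 ≈ 45.971429

45.9714


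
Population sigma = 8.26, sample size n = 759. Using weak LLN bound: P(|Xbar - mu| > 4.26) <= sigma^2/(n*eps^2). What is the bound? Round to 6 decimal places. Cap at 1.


bound = min(1, sigma^2/(n*eps^2))
sigma^2 = 8.26^2 = 68.2276
n*eps^2 = 759 * 4.26^2 = 759 * 18.1476 = 13774.0284
sigma^2/(n*eps^2) = 68.2276 / 13774.0284 ≈ 0.00495335

0.004953


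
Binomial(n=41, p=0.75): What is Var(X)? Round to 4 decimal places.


Var = n*p*(1-p) = 41 * 0.75 * 0.25 = 7.6875

7.6875


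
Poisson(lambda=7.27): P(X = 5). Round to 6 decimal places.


P = e^(-lam) * lam^k / k!
e^(-7.27) ≈ 0.0006961120
lam^k = 7.27^5 ≈ 20308.229109
k! = 5! = 120
P = 0.0006961120 * 20308.229109 / 120 ≈ 0.117807

0.117807


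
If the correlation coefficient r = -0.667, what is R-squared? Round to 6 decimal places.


R^2 = r^2 = (-0.667)^2 = 0.444889

0.444889


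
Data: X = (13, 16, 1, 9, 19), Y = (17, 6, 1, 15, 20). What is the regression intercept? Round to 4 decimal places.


a = ybar - b*xbar, where b = sum((xi-xbar)(yi-ybar)) / sum((xi-xbar)^2)
n = 5, xbar = 58/5 = 11.6, ybar = 59/5 = 11.8
Sxy = sum((xi-xbar)(yi-ybar)) = 148.6
Sxx = sum((xi-xbar)^2) = 195.2
b = Sxy / Sxx = 743/976 ≈ 0.761270
a = 11.8 - 0.761270 * 11.6 = 1449/488 ≈ 2.969262

2.9693


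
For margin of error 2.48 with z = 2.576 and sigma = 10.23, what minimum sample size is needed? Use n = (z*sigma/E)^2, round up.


z*sigma/E = 2.576 * 10.23 / 2.48 = 10.626
(z*sigma/E)^2 = 112.911876
round up: n = 113

113


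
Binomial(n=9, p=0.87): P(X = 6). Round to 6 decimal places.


P = C(n,k) * p^k * (1-p)^(n-k)
C(9,6) = 84
p^k = 0.87^6 ≈ 0.4336262
(1-p)^(n-k) = 0.13^3 = 0.002197
P = 84 * 0.4336262 * 0.002197 ≈ 0.080025

0.080025


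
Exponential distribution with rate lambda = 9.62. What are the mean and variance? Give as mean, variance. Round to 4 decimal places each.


mean = 1/lam, var = 1/lam^2
mean = 1 / 9.62 = 50/481 ≈ 0.103950
lam^2 = 9.62^2 = 92.5444
var = 1 / 92.5444 ≈ 0.010806

0.1040, 0.0108


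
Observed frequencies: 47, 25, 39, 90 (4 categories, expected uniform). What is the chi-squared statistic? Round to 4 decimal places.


chi2 = sum((O-E)^2/E), E = total/4
total = 201, E = 201/4 = 50.25
(47 - 50.25)^2 / 50.25 = 10.5625 / 50.25 = 169/804 ≈ 0.210199
(25 - 50.25)^2 / 50.25 = 637.5625 / 50.25 = 10201/804 ≈ 12.687811
(39 - 50.25)^2 / 50.25 = 126.5625 / 50.25 = 675/268 ≈ 2.518657
(90 - 50.25)^2 / 50.25 = 1580.0625 / 50.25 = 8427/268 ≈ 31.444030
chi2 = 9419/201 ≈ 46.860697

46.8607


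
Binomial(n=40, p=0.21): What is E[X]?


E[X] = n*p = 40 * 0.21 = 8.4

8.4


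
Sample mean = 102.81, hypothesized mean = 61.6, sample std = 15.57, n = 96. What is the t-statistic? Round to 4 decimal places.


t = (xbar - mu0) / (s/sqrt(n))
xbar - mu0 = 102.81 - 61.6 = 41.21
sqrt(96) ≈ 9.79795897
s/sqrt(n) = 15.57 / 9.79795897 ≈ 1.58910647
t = 41.21 / 1.58910647 ≈ 25.932812

25.9328


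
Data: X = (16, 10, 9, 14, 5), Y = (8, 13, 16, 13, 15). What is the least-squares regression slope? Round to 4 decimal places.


b = sum((xi-xbar)(yi-ybar)) / sum((xi-xbar)^2)
n = 5, xbar = 54/5 = 10.8, ybar = 65/5 = 13
Sxy = sum((xi-xbar)(yi-ybar)) = -43
Sxx = sum((xi-xbar)^2) = 74.8
b = Sxy / Sxx = -215/374 ≈ -0.574866

-0.5749


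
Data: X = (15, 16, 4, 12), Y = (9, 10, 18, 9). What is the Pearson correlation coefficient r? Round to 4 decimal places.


r = sum((xi-xbar)(yi-ybar)) / sqrt(sum((xi-xbar)^2) * sum((yi-ybar)^2))
n = 4, xbar = 47/4 = 11.75, ybar = 46/4 = 11.5
Sxy = sum((xi-xbar)(yi-ybar)) = -65.5
Sxx = sum((xi-xbar)^2) = 88.75
Syy = sum((yi-ybar)^2) = 57
sqrt(Sxx*Syy) ≈ 71.124890
r = Sxy / sqrt(Sxx*Syy) = -65.5 / 71.124890 ≈ -0.920915

-0.9209


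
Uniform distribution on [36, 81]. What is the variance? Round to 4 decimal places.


Var = (b-a)^2 / 12
(b-a)^2 = (81 - 36)^2 = 2025
Var = 2025/12 = 168.75

168.7500


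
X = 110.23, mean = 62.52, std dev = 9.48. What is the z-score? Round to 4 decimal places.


z = (X - mu) / sigma
X - mu = 110.23 - 62.52 = 47.71
z = 47.71 / 9.48 = 4771/948 ≈ 5.032700

5.0327


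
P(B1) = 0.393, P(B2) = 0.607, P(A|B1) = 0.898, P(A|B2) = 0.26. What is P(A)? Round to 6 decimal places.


P(A) = P(A|B1)*P(B1) + P(A|B2)*P(B2)
P(A|B1)*P(B1) = 0.898 * 0.393 = 0.352914
P(A|B2)*P(B2) = 0.26 * 0.607 = 0.15782
P(A) = 0.352914 + 0.15782 = 0.510734

0.510734


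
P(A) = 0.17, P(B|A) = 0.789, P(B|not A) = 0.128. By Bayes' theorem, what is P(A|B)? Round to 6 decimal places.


P(A|B) = P(B|A)*P(A) / P(B), P(B) = P(B|A)*P(A) + P(B|not A)*P(not A)
P(B|A)*P(A) = 0.789 * 0.17 = 0.13413
P(B|not A)*P(not A) = 0.128 * 0.83 = 0.10624
P(B) = 0.13413 + 0.10624 = 0.24037
P(A|B) = 0.13413 / 0.24037 ≈ 0.55801473

0.558015


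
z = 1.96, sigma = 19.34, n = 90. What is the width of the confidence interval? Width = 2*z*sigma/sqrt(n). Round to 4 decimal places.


width = 2*z*sigma/sqrt(n)
2*z*sigma = 2 * 1.96 * 19.34 = 75.8128
sqrt(90) ≈ 9.486833
width = 75.8128 / 9.486833 ≈ 7.991371

7.9914


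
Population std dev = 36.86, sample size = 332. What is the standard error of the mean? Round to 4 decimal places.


SE = sigma / sqrt(n)
sqrt(332) ≈ 18.220867
SE = 36.86 / 18.220867 ≈ 2.022955

2.0230


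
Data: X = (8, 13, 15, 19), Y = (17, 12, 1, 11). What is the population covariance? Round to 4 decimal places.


Cov = (1/n)*sum((xi-xbar)(yi-ybar))
n = 4, xbar = 55/4 = 13.75, ybar = 41/4 = 10.25
sum((xi-xbar)(yi-ybar)) = -47.75
Cov = -47.75 / 4 = -11.9375

-11.9375


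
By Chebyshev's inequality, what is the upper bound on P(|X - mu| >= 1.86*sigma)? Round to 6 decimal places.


P <= 1/k^2
k^2 = 1.86^2 = 3.4596
1/k^2 = 1 / 3.4596 = 2500/8649 ≈ 0.28905076

0.289051


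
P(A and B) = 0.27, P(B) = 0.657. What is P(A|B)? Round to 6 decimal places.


P(A|B) = P(A and B) / P(B) = 0.27 / 0.657 = 30/73 ≈ 0.41095890

0.410959


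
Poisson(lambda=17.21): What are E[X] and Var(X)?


E[X] = Var(X) = lambda = 17.21

17.21, 17.21


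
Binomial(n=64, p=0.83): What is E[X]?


E[X] = n*p = 64 * 0.83 = 53.12

53.12


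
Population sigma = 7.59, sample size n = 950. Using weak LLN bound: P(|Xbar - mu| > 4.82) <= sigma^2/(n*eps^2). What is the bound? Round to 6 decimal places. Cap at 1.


bound = min(1, sigma^2/(n*eps^2))
sigma^2 = 7.59^2 = 57.6081
n*eps^2 = 950 * 4.82^2 = 950 * 23.2324 = 22070.78
sigma^2/(n*eps^2) = 57.6081 / 22070.78 ≈ 0.00261015

0.002610


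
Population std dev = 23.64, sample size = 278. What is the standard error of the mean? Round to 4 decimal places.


SE = sigma / sqrt(n)
sqrt(278) ≈ 16.673332
SE = 23.64 / 16.673332 ≈ 1.417833

1.4178


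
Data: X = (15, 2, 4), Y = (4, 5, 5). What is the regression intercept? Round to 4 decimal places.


a = ybar - b*xbar, where b = sum((xi-xbar)(yi-ybar)) / sum((xi-xbar)^2)
n = 3, xbar = 21/3 = 7, ybar = 14/3 ≈ 4.666667
Sxy = sum((xi-xbar)(yi-ybar)) = -8
Sxx = sum((xi-xbar)^2) = 98
b = Sxy / Sxx = -4/49 ≈ -0.081633
a = 4.666667 - (-0.081633) * 7 = 110/21 ≈ 5.238095

5.2381


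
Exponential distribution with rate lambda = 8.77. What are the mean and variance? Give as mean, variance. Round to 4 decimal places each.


mean = 1/lam, var = 1/lam^2
mean = 1 / 8.77 = 100/877 ≈ 0.114025
lam^2 = 8.77^2 = 76.9129
var = 1 / 76.9129 ≈ 0.013002

0.1140, 0.0130


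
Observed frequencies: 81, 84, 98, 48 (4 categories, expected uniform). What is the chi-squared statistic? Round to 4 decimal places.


chi2 = sum((O-E)^2/E), E = total/4
total = 311, E = 311/4 = 77.75
(81 - 77.75)^2 / 77.75 = 10.5625 / 77.75 = 169/1244 ≈ 0.135852
(84 - 77.75)^2 / 77.75 = 39.0625 / 77.75 = 625/1244 ≈ 0.502412
(98 - 77.75)^2 / 77.75 = 410.0625 / 77.75 = 6561/1244 ≈ 5.274116
(48 - 77.75)^2 / 77.75 = 885.0625 / 77.75 = 14161/1244 ≈ 11.383441
chi2 = 5379/311 ≈ 17.295820

17.2958


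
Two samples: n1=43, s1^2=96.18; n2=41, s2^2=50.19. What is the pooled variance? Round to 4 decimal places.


sp^2 = ((n1-1)*s1^2 + (n2-1)*s2^2)/(n1+n2-2)
(n1-1)*s1^2 = 42 * 96.18 = 4039.56
(n2-1)*s2^2 = 40 * 50.19 = 2007.6
numerator = 4039.56 + 2007.6 = 6047.16
n1+n2-2 = 82
sp^2 = 6047.16 / 82 = 151179/2050 ≈ 73.745854

73.7459


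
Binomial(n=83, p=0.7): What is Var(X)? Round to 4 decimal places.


Var = n*p*(1-p) = 83 * 0.7 * 0.3 = 17.43

17.4300


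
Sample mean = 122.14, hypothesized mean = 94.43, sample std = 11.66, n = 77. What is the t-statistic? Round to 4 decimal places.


t = (xbar - mu0) / (s/sqrt(n))
xbar - mu0 = 122.14 - 94.43 = 27.71
sqrt(77) ≈ 8.77496439
s/sqrt(n) = 11.66 / 8.77496439 ≈ 1.32878032
t = 27.71 / 1.32878032 ≈ 20.853710

20.8537


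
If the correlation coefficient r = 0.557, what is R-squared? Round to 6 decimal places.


R^2 = r^2 = (0.557)^2 = 0.310249

0.310249


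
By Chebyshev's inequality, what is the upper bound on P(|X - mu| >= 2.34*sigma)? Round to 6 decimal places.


P <= 1/k^2
k^2 = 2.34^2 = 5.4756
1/k^2 = 1 / 5.4756 ≈ 0.18262839

0.182628


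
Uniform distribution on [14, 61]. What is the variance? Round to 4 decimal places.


Var = (b-a)^2 / 12
(b-a)^2 = (61 - 14)^2 = 2209
Var = 2209/12 ≈ 184.083333

184.0833


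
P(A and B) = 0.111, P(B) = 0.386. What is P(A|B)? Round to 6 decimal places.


P(A|B) = P(A and B) / P(B) = 0.111 / 0.386 = 111/386 ≈ 0.28756477

0.287565


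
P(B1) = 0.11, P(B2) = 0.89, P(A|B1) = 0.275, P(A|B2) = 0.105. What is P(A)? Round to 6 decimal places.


P(A) = P(A|B1)*P(B1) + P(A|B2)*P(B2)
P(A|B1)*P(B1) = 0.275 * 0.11 = 0.03025
P(A|B2)*P(B2) = 0.105 * 0.89 = 0.09345
P(A) = 0.03025 + 0.09345 = 0.1237

0.123700


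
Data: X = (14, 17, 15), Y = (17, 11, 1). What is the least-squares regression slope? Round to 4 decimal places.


b = sum((xi-xbar)(yi-ybar)) / sum((xi-xbar)^2)
n = 3, xbar = 46/3 ≈ 15.333333, ybar = 29/3 ≈ 9.666667
Sxy = sum((xi-xbar)(yi-ybar)) = -14/3 ≈ -4.666667
Sxx = sum((xi-xbar)^2) = 14/3 ≈ 4.666667
b = Sxy / Sxx = -1

-1.0000


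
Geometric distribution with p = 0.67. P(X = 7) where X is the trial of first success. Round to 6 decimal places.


P = (1-p)^(k-1) * p
(1-p)^(k-1) = 0.33^6 ≈ 0.001291468
P = 0.001291468 * 0.67 ≈ 0.0008652835

0.000865


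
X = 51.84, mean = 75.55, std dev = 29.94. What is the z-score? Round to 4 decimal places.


z = (X - mu) / sigma
X - mu = 51.84 - 75.55 = -23.71
z = -23.71 / 29.94 = -2371/2994 ≈ -0.791917

-0.7919


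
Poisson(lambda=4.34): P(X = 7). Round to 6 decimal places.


P = e^(-lam) * lam^k / k!
e^(-4.34) ≈ 0.01303653
lam^k = 4.34^7 ≈ 29002.010576
k! = 7! = 5040
P = 0.01303653 * 29002.010576 / 5040 ≈ 0.075017

0.075017


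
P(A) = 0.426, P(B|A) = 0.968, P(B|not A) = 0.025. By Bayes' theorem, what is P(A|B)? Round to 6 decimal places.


P(A|B) = P(B|A)*P(A) / P(B), P(B) = P(B|A)*P(A) + P(B|not A)*P(not A)
P(B|A)*P(A) = 0.968 * 0.426 = 0.412368
P(B|not A)*P(not A) = 0.025 * 0.574 = 0.01435
P(B) = 0.412368 + 0.01435 = 0.426718
P(A|B) = 0.412368 / 0.426718 ≈ 0.96637123

0.966371


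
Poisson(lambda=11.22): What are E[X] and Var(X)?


E[X] = Var(X) = lambda = 11.22

11.22, 11.22


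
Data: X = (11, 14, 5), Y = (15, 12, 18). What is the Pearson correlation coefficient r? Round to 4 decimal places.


r = sum((xi-xbar)(yi-ybar)) / sqrt(sum((xi-xbar)^2) * sum((yi-ybar)^2))
n = 3, xbar = 30/3 = 10, ybar = 45/3 = 15
Sxy = sum((xi-xbar)(yi-ybar)) = -27
Sxx = sum((xi-xbar)^2) = 42
Syy = sum((yi-ybar)^2) = 18
sqrt(Sxx*Syy) ≈ 27.495454
r = Sxy / sqrt(Sxx*Syy) = -27 / 27.495454 ≈ -0.981981

-0.9820


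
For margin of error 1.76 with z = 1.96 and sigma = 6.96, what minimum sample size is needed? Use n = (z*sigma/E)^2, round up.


z*sigma/E = 1.96 * 6.96 / 1.76 = 4263/550 ≈ 7.750909
(z*sigma/E)^2 ≈ 60.076592
round up: n = 61

61


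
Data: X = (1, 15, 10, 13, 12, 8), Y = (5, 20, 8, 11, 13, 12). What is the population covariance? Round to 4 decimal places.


Cov = (1/n)*sum((xi-xbar)(yi-ybar))
n = 6, xbar = 59/6 ≈ 9.833333, ybar = 69/6 = 11.5
sum((xi-xbar)(yi-ybar)) = 101.5
Cov = 101.5 / 6 = 203/12 ≈ 16.916667

16.9167


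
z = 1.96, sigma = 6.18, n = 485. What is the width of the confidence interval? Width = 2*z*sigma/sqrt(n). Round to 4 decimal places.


width = 2*z*sigma/sqrt(n)
2*z*sigma = 2 * 1.96 * 6.18 = 24.2256
sqrt(485) ≈ 22.022716
width = 24.2256 / 22.022716 ≈ 1.100028

1.1000


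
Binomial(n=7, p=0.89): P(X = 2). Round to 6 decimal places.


P = C(n,k) * p^k * (1-p)^(n-k)
C(7,2) = 21
p^k = 0.89^2 = 0.7921
(1-p)^(n-k) = 0.11^5 = 0.0000161051
P = 21 * 0.7921 * 0.0000161051 ≈ 0.000268

0.000268


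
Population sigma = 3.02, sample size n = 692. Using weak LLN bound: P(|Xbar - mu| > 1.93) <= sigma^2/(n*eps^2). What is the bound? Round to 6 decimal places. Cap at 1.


bound = min(1, sigma^2/(n*eps^2))
sigma^2 = 3.02^2 = 9.1204
n*eps^2 = 692 * 1.93^2 = 692 * 3.7249 = 2577.6308
sigma^2/(n*eps^2) = 9.1204 / 2577.6308 ≈ 0.00353829

0.003538


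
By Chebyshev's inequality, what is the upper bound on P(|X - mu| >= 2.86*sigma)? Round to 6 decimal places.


P <= 1/k^2
k^2 = 2.86^2 = 8.1796
1/k^2 = 1 / 8.1796 ≈ 0.12225537

0.122255


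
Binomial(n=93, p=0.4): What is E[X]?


E[X] = n*p = 93 * 0.4 = 37.2

37.2


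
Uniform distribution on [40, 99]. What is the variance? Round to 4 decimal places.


Var = (b-a)^2 / 12
(b-a)^2 = (99 - 40)^2 = 3481
Var = 3481/12 ≈ 290.083333

290.0833


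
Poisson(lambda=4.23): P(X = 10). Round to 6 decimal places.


P = e^(-lam) * lam^k / k!
e^(-4.23) ≈ 0.01455239
lam^k = 4.23^10 ≈ 1834018.337860
k! = 10! = 3628800
P = 0.01455239 * 1834018.337860 / 3628800 ≈ 0.007355

0.007355


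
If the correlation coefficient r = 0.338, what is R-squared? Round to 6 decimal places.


R^2 = r^2 = (0.338)^2 = 0.114244

0.114244


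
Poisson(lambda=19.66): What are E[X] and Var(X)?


E[X] = Var(X) = lambda = 19.66

19.66, 19.66


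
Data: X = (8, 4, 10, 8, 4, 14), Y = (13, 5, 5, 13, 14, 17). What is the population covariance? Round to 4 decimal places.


Cov = (1/n)*sum((xi-xbar)(yi-ybar))
n = 6, xbar = 48/6 = 8, ybar = 67/6 ≈ 11.166667
sum((xi-xbar)(yi-ybar)) = 36
Cov = 36 / 6 = 6

6.0000


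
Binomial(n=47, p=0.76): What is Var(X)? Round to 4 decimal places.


Var = n*p*(1-p) = 47 * 0.76 * 0.24 = 8.5728

8.5728


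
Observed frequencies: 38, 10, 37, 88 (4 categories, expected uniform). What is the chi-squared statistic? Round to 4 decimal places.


chi2 = sum((O-E)^2/E), E = total/4
total = 173, E = 173/4 = 43.25
(38 - 43.25)^2 / 43.25 = 27.5625 / 43.25 = 441/692 ≈ 0.637283
(10 - 43.25)^2 / 43.25 = 1105.5625 / 43.25 = 17689/692 ≈ 25.562139
(37 - 43.25)^2 / 43.25 = 39.0625 / 43.25 = 625/692 ≈ 0.903179
(88 - 43.25)^2 / 43.25 = 2002.5625 / 43.25 = 32041/692 ≈ 46.302023
chi2 = 12699/173 ≈ 73.404624

73.4046


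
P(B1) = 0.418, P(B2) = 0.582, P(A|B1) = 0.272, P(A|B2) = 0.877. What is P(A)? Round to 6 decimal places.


P(A) = P(A|B1)*P(B1) + P(A|B2)*P(B2)
P(A|B1)*P(B1) = 0.272 * 0.418 = 0.113696
P(A|B2)*P(B2) = 0.877 * 0.582 = 0.510414
P(A) = 0.113696 + 0.510414 = 0.62411

0.624110


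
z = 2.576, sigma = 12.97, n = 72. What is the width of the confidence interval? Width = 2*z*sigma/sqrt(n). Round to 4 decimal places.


width = 2*z*sigma/sqrt(n)
2*z*sigma = 2 * 2.576 * 12.97 = 66.82144
sqrt(72) ≈ 8.485281
width = 66.82144 / 8.485281 ≈ 7.874982

7.8750


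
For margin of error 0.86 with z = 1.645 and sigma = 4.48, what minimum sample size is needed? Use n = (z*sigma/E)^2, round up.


z*sigma/E = 1.645 * 4.48 / 0.86 = 9212/1075 ≈ 8.569302
(z*sigma/E)^2 ≈ 73.432942
round up: n = 74

74


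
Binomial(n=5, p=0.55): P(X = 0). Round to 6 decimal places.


P = C(n,k) * p^k * (1-p)^(n-k)
C(5,0) = 1
p^k = 0.55^0 = 1
(1-p)^(n-k) = 0.45^5 ≈ 0.01845281
P = 1 * 1 * 0.01845281 ≈ 0.018453

0.018453


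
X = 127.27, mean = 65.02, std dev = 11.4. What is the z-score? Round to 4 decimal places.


z = (X - mu) / sigma
X - mu = 127.27 - 65.02 = 62.25
z = 62.25 / 11.4 = 415/76 ≈ 5.460526

5.4605


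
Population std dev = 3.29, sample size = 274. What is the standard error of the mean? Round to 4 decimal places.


SE = sigma / sqrt(n)
sqrt(274) ≈ 16.552945
SE = 3.29 / 16.552945 ≈ 0.198756

0.1988


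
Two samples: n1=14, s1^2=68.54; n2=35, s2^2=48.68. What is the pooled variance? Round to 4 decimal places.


sp^2 = ((n1-1)*s1^2 + (n2-1)*s2^2)/(n1+n2-2)
(n1-1)*s1^2 = 13 * 68.54 = 891.02
(n2-1)*s2^2 = 34 * 48.68 = 1655.12
numerator = 891.02 + 1655.12 = 2546.14
n1+n2-2 = 47
sp^2 = 2546.14 / 47 = 127307/2350 ≈ 54.173191

54.1732


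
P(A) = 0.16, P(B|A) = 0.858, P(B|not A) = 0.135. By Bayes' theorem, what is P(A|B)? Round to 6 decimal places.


P(A|B) = P(B|A)*P(A) / P(B), P(B) = P(B|A)*P(A) + P(B|not A)*P(not A)
P(B|A)*P(A) = 0.858 * 0.16 = 0.13728
P(B|not A)*P(not A) = 0.135 * 0.84 = 0.1134
P(B) = 0.13728 + 0.1134 = 0.25068
P(A|B) = 0.13728 / 0.25068 = 1144/2089 ≈ 0.54763045

0.547630


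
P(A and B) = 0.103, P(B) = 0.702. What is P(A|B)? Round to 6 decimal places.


P(A|B) = P(A and B) / P(B) = 0.103 / 0.702 = 103/702 ≈ 0.14672365

0.146724


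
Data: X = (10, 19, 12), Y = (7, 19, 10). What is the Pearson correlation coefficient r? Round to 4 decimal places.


r = sum((xi-xbar)(yi-ybar)) / sqrt(sum((xi-xbar)^2) * sum((yi-ybar)^2))
n = 3, xbar = 41/3 ≈ 13.666667, ybar = 36/3 = 12
Sxy = sum((xi-xbar)(yi-ybar)) = 59
Sxx = sum((xi-xbar)^2) = 134/3 ≈ 44.666667
Syy = sum((yi-ybar)^2) = 78
sqrt(Sxx*Syy) ≈ 59.025418
r = Sxy / sqrt(Sxx*Syy) = 59 / 59.025418 ≈ 0.999569

0.9996


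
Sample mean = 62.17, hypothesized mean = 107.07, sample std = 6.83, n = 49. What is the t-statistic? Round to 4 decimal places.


t = (xbar - mu0) / (s/sqrt(n))
xbar - mu0 = 62.17 - 107.07 = -44.9
sqrt(49) = 7
s/sqrt(n) = 6.83 / 7 = 683/700 ≈ 0.97571429
t = -44.9 / 0.97571429 = -31430/683 ≈ -46.017570

-46.0176


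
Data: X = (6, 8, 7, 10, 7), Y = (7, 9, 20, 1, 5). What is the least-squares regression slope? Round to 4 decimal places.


b = sum((xi-xbar)(yi-ybar)) / sum((xi-xbar)^2)
n = 5, xbar = 38/5 = 7.6, ybar = 42/5 = 8.4
Sxy = sum((xi-xbar)(yi-ybar)) = -20.2
Sxx = sum((xi-xbar)^2) = 9.2
b = Sxy / Sxx = -101/46 ≈ -2.195652

-2.1957


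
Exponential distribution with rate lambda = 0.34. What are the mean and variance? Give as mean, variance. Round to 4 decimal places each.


mean = 1/lam, var = 1/lam^2
mean = 1 / 0.34 = 50/17 ≈ 2.941176
lam^2 = 0.34^2 = 0.1156
var = 1 / 0.1156 = 2500/289 ≈ 8.650519

2.9412, 8.6505


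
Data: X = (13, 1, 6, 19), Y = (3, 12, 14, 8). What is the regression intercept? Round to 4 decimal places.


a = ybar - b*xbar, where b = sum((xi-xbar)(yi-ybar)) / sum((xi-xbar)^2)
n = 4, xbar = 39/4 = 9.75, ybar = 37/4 = 9.25
Sxy = sum((xi-xbar)(yi-ybar)) = -73.75
Sxx = sum((xi-xbar)^2) = 186.75
b = Sxy / Sxx = -295/747 ≈ -0.394913
a = 9.25 - (-0.394913) * 9.75 = 3262/249 ≈ 13.100402

13.1004


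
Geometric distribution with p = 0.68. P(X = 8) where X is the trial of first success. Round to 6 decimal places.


P = (1-p)^(k-1) * p
(1-p)^(k-1) = 0.32^7 ≈ 0.0003435974
P = 0.0003435974 * 0.68 ≈ 0.0002336462

0.000234


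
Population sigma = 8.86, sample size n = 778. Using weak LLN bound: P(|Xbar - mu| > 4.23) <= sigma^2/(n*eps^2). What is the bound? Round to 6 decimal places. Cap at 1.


bound = min(1, sigma^2/(n*eps^2))
sigma^2 = 8.86^2 = 78.4996
n*eps^2 = 778 * 4.23^2 = 778 * 17.8929 = 13920.6762
sigma^2/(n*eps^2) = 78.4996 / 13920.6762 ≈ 0.00563907

0.005639


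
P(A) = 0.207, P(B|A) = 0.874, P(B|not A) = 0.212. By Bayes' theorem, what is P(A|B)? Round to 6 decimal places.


P(A|B) = P(B|A)*P(A) / P(B), P(B) = P(B|A)*P(A) + P(B|not A)*P(not A)
P(B|A)*P(A) = 0.874 * 0.207 = 0.180918
P(B|not A)*P(not A) = 0.212 * 0.793 = 0.168116
P(B) = 0.180918 + 0.168116 = 0.349034
P(A|B) = 0.180918 / 0.349034 ≈ 0.51833919

0.518339


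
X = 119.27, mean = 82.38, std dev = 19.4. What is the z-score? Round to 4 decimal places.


z = (X - mu) / sigma
X - mu = 119.27 - 82.38 = 36.89
z = 36.89 / 19.4 = 3689/1940 ≈ 1.901546

1.9015


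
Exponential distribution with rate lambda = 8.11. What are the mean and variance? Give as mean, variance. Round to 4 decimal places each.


mean = 1/lam, var = 1/lam^2
mean = 1 / 8.11 = 100/811 ≈ 0.123305
lam^2 = 8.11^2 = 65.7721
var = 1 / 65.7721 ≈ 0.015204

0.1233, 0.0152


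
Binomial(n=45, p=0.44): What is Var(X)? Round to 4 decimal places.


Var = n*p*(1-p) = 45 * 0.44 * 0.56 = 11.088

11.0880


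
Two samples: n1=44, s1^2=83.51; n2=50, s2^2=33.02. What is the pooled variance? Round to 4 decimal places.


sp^2 = ((n1-1)*s1^2 + (n2-1)*s2^2)/(n1+n2-2)
(n1-1)*s1^2 = 43 * 83.51 = 3590.93
(n2-1)*s2^2 = 49 * 33.02 = 1617.98
numerator = 3590.93 + 1617.98 = 5208.91
n1+n2-2 = 92
sp^2 = 5208.91 / 92 = 520891/9200 ≈ 56.618587

56.6186


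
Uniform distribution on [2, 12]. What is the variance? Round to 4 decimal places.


Var = (b-a)^2 / 12
(b-a)^2 = (12 - 2)^2 = 100
Var = 100/12 ≈ 8.333333

8.3333


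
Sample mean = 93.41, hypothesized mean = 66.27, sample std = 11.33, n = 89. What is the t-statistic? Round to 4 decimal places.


t = (xbar - mu0) / (s/sqrt(n))
xbar - mu0 = 93.41 - 66.27 = 27.14
sqrt(89) ≈ 9.43398113
s/sqrt(n) = 11.33 / 9.43398113 ≈ 1.20097760
t = 27.14 / 1.20097760 ≈ 22.598257

22.5983


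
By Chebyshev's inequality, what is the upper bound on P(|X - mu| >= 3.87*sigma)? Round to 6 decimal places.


P <= 1/k^2
k^2 = 3.87^2 = 14.9769
1/k^2 = 1 / 14.9769 ≈ 0.06676949

0.066769


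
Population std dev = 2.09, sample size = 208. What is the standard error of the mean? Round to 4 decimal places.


SE = sigma / sqrt(n)
sqrt(208) ≈ 14.422205
SE = 2.09 / 14.422205 ≈ 0.144915

0.1449


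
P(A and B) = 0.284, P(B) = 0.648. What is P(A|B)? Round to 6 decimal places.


P(A|B) = P(A and B) / P(B) = 0.284 / 0.648 = 71/162 ≈ 0.43827160

0.438272


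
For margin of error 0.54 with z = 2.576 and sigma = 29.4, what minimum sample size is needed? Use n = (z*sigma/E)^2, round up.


z*sigma/E = 2.576 * 29.4 / 0.54 = 31556/225 ≈ 140.248889
(z*sigma/E)^2 ≈ 19669.750835
round up: n = 19670

19670


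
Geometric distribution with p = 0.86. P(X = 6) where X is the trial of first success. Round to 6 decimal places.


P = (1-p)^(k-1) * p
(1-p)^(k-1) = 0.14^5 = 0.0000537824
P = 0.0000537824 * 0.86 ≈ 0.00004625286

0.000046


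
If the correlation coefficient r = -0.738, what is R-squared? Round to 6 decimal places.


R^2 = r^2 = (-0.738)^2 = 0.544644

0.544644


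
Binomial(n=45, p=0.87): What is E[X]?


E[X] = n*p = 45 * 0.87 = 39.15

39.15


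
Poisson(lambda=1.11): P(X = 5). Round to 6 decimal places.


P = e^(-lam) * lam^k / k!
e^(-1.11) ≈ 0.3295590
lam^k = 1.11^5 ≈ 1.685058
k! = 5! = 120
P = 0.3295590 * 1.685058 / 120 ≈ 0.004628

0.004628


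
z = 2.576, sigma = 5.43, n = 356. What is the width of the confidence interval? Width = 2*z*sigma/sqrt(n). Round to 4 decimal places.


width = 2*z*sigma/sqrt(n)
2*z*sigma = 2 * 2.576 * 5.43 = 27.97536
sqrt(356) ≈ 18.867962
width = 27.97536 / 18.867962 ≈ 1.482691

1.4827


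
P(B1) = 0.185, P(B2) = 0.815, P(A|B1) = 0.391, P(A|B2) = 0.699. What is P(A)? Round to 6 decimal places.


P(A) = P(A|B1)*P(B1) + P(A|B2)*P(B2)
P(A|B1)*P(B1) = 0.391 * 0.185 = 0.072335
P(A|B2)*P(B2) = 0.699 * 0.815 = 0.569685
P(A) = 0.072335 + 0.569685 = 0.64202

0.642020


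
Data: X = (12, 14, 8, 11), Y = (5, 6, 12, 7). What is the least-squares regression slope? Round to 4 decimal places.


b = sum((xi-xbar)(yi-ybar)) / sum((xi-xbar)^2)
n = 4, xbar = 45/4 = 11.25, ybar = 30/4 = 7.5
Sxy = sum((xi-xbar)(yi-ybar)) = -20.5
Sxx = sum((xi-xbar)^2) = 18.75
b = Sxy / Sxx = -82/75 ≈ -1.093333

-1.0933


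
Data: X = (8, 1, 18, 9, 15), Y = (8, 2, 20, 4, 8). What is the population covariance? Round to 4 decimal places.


Cov = (1/n)*sum((xi-xbar)(yi-ybar))
n = 5, xbar = 51/5 = 10.2, ybar = 42/5 = 8.4
sum((xi-xbar)(yi-ybar)) = 153.6
Cov = 153.6 / 5 = 30.72

30.7200


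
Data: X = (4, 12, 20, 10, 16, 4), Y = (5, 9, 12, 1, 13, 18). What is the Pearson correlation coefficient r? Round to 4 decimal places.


r = sum((xi-xbar)(yi-ybar)) / sqrt(sum((xi-xbar)^2) * sum((yi-ybar)^2))
n = 6, xbar = 66/6 = 11, ybar = 58/6 = 29/3 ≈ 9.666667
Sxy = sum((xi-xbar)(yi-ybar)) = 20
Sxx = sum((xi-xbar)^2) = 206
Syy = sum((yi-ybar)^2) = 550/3 ≈ 183.333333
sqrt(Sxx*Syy) ≈ 194.336478
r = Sxy / sqrt(Sxx*Syy) = 20 / 194.336478 ≈ 0.102914

0.1029


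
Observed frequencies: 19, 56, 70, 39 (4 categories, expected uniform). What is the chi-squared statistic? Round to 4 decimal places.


chi2 = sum((O-E)^2/E), E = total/4
total = 184, E = 184/4 = 46
(19 - 46)^2 / 46 = 729 / 46 = 729/46 ≈ 15.847826
(56 - 46)^2 / 46 = 100 / 46 = 50/23 ≈ 2.173913
(70 - 46)^2 / 46 = 576 / 46 = 288/23 ≈ 12.521739
(39 - 46)^2 / 46 = 49 / 46 = 49/46 ≈ 1.065217
chi2 = 727/23 ≈ 31.608696

31.6087


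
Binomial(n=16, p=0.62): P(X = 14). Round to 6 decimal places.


P = C(n,k) * p^k * (1-p)^(n-k)
C(16,14) = 120
p^k = 0.62^14 ≈ 0.001240177
(1-p)^(n-k) = 0.38^2 = 0.1444
P = 120 * 0.001240177 * 0.1444 ≈ 0.021490

0.021490


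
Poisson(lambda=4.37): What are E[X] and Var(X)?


E[X] = Var(X) = lambda = 4.37

4.37, 4.37


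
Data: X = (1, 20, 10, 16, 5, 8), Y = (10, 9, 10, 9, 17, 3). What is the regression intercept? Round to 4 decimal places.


a = ybar - b*xbar, where b = sum((xi-xbar)(yi-ybar)) / sum((xi-xbar)^2)
n = 6, xbar = 60/6 = 10, ybar = 58/6 = 29/3 ≈ 9.666667
Sxy = sum((xi-xbar)(yi-ybar)) = -37
Sxx = sum((xi-xbar)^2) = 246
b = Sxy / Sxx = -37/246 ≈ -0.150407
a = 9.666667 - (-0.150407) * 10 = 458/41 ≈ 11.170732

11.1707


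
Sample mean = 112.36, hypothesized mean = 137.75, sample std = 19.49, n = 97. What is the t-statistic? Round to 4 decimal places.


t = (xbar - mu0) / (s/sqrt(n))
xbar - mu0 = 112.36 - 137.75 = -25.39
sqrt(97) ≈ 9.84885780
s/sqrt(n) = 19.49 / 9.84885780 ≈ 1.97890968
t = -25.39 / 1.97890968 ≈ -12.830298

-12.8303


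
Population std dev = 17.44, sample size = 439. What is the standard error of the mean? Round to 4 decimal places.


SE = sigma / sqrt(n)
sqrt(439) ≈ 20.952327
SE = 17.44 / 20.952327 ≈ 0.832366

0.8324


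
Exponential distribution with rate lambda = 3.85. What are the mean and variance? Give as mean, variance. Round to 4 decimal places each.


mean = 1/lam, var = 1/lam^2
mean = 1 / 3.85 = 20/77 ≈ 0.259740
lam^2 = 3.85^2 = 14.8225
var = 1 / 14.8225 = 400/5929 ≈ 0.067465

0.2597, 0.0675


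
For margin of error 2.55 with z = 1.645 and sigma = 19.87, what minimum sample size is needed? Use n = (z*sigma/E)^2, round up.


z*sigma/E = 1.645 * 19.87 / 2.55 ≈ 12.818098
(z*sigma/E)^2 ≈ 164.303637
round up: n = 165

165


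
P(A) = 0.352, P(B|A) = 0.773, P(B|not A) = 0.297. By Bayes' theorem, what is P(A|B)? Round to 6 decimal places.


P(A|B) = P(B|A)*P(A) / P(B), P(B) = P(B|A)*P(A) + P(B|not A)*P(not A)
P(B|A)*P(A) = 0.773 * 0.352 = 0.272096
P(B|not A)*P(not A) = 0.297 * 0.648 = 0.192456
P(B) = 0.272096 + 0.192456 = 0.464552
P(A|B) = 0.272096 / 0.464552 = 3092/5279 ≈ 0.58571699

0.585717
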